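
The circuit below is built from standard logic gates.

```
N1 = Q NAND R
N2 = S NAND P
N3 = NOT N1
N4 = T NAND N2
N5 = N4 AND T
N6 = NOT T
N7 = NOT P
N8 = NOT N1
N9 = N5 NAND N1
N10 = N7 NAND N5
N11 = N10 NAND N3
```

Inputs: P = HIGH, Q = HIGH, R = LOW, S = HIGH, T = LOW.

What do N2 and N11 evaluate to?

N1 = Q NAND R = HIGH NAND LOW = HIGH
N2 = S NAND P = HIGH NAND HIGH = LOW
N3 = NOT N1 = NOT HIGH = LOW
N4 = T NAND N2 = LOW NAND LOW = HIGH
N5 = N4 AND T = HIGH AND LOW = LOW
N7 = NOT P = NOT HIGH = LOW
N10 = N7 NAND N5 = LOW NAND LOW = HIGH
N11 = N10 NAND N3 = HIGH NAND LOW = HIGH

N2 = LOW, N11 = HIGH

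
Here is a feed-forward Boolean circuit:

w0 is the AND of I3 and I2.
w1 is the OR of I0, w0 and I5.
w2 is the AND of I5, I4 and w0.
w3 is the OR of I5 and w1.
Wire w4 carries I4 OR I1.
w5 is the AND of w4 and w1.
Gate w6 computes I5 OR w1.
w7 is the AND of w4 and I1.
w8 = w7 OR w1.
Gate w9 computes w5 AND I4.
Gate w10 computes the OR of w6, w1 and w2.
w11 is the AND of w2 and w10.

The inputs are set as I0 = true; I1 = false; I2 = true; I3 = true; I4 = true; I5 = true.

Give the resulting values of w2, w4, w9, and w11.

w0 = I3 AND I2 = true AND true = true
w1 = I0 OR w0 OR I5 = true OR true OR true = true
w2 = I5 AND I4 AND w0 = true AND true AND true = true
w4 = I4 OR I1 = true OR false = true
w5 = w4 AND w1 = true AND true = true
w6 = I5 OR w1 = true OR true = true
w9 = w5 AND I4 = true AND true = true
w10 = w6 OR w1 OR w2 = true OR true OR true = true
w11 = w2 AND w10 = true AND true = true

w2 = true, w4 = true, w9 = true, w11 = true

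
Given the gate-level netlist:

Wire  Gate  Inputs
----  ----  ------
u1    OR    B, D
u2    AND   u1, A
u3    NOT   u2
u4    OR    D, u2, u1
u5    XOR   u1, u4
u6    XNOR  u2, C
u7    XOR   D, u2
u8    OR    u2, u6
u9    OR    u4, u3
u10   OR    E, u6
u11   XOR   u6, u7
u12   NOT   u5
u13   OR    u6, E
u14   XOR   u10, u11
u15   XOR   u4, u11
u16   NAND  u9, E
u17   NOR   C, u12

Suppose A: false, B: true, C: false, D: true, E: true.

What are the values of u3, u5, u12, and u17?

u3 = true, u5 = false, u12 = true, u17 = false

u1 = B OR D = true OR true = true
u2 = u1 AND A = true AND false = false
u3 = NOT u2 = NOT false = true
u4 = D OR u2 OR u1 = true OR false OR true = true
u5 = u1 XOR u4 = true XOR true = false
u12 = NOT u5 = NOT false = true
u17 = C NOR u12 = false NOR true = false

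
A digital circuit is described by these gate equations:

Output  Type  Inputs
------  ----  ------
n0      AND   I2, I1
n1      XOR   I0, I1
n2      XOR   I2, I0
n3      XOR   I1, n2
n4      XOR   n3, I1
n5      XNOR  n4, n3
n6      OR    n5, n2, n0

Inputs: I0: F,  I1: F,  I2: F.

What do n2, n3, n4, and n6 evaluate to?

n2 = F, n3 = F, n4 = F, n6 = T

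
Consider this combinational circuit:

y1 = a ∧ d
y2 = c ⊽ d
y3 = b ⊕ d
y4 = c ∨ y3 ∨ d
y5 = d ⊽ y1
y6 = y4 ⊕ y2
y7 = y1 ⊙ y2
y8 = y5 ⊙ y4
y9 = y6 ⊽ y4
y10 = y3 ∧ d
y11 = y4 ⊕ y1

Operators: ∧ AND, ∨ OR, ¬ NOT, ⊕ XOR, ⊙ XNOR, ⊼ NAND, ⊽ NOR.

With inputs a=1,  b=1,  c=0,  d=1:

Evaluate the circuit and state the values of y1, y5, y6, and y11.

y1 = 1; y5 = 0; y6 = 1; y11 = 0

y1 = a AND d = 1 AND 1 = 1
y2 = c NOR d = 0 NOR 1 = 0
y3 = b XOR d = 1 XOR 1 = 0
y4 = c OR y3 OR d = 0 OR 0 OR 1 = 1
y5 = d NOR y1 = 1 NOR 1 = 0
y6 = y4 XOR y2 = 1 XOR 0 = 1
y11 = y4 XOR y1 = 1 XOR 1 = 0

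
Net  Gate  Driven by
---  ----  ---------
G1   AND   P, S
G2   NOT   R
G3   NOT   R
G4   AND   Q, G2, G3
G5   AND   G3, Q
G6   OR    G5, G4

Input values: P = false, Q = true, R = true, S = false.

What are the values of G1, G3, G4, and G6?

G1 = P AND S = false AND false = false
G2 = NOT R = NOT true = false
G3 = NOT R = NOT true = false
G4 = Q AND G2 AND G3 = true AND false AND false = false
G5 = G3 AND Q = false AND true = false
G6 = G5 OR G4 = false OR false = false

G1 = false; G3 = false; G4 = false; G6 = false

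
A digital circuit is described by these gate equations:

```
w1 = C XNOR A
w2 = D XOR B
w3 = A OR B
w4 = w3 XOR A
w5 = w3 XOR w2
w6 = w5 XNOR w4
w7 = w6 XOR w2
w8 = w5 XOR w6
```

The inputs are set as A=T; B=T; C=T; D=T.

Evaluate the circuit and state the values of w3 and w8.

w2 = D XOR B = T XOR T = F
w3 = A OR B = T OR T = T
w4 = w3 XOR A = T XOR T = F
w5 = w3 XOR w2 = T XOR F = T
w6 = w5 XNOR w4 = T XNOR F = F
w8 = w5 XOR w6 = T XOR F = T

w3 = T, w8 = T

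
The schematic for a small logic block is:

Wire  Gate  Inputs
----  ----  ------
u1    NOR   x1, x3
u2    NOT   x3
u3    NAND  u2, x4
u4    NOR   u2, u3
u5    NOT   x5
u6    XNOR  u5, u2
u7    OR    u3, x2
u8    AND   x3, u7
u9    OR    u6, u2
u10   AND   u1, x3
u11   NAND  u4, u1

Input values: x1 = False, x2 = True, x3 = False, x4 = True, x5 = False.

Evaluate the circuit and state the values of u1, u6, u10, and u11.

u1 = True; u6 = True; u10 = False; u11 = True

u1 = x1 NOR x3 = False NOR False = True
u2 = NOT x3 = NOT False = True
u3 = u2 NAND x4 = True NAND True = False
u4 = u2 NOR u3 = True NOR False = False
u5 = NOT x5 = NOT False = True
u6 = u5 XNOR u2 = True XNOR True = True
u10 = u1 AND x3 = True AND False = False
u11 = u4 NAND u1 = False NAND True = True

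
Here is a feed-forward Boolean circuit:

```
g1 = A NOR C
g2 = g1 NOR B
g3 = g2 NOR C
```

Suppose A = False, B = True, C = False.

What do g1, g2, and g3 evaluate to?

g1 = True; g2 = False; g3 = True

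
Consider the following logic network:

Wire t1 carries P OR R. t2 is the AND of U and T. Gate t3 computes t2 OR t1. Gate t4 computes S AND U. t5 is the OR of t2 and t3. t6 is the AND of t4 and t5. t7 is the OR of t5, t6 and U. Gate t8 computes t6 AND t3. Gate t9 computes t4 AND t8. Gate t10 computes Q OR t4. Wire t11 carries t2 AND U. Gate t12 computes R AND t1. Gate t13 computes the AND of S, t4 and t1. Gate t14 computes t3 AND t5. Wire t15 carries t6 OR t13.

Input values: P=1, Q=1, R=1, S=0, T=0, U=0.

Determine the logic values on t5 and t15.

t5 = 1, t15 = 0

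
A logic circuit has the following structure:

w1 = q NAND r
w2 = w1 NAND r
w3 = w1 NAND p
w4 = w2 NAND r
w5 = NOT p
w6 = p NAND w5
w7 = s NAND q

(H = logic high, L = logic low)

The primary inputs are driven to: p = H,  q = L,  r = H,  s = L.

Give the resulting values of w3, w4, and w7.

w1 = q NAND r = L NAND H = H
w2 = w1 NAND r = H NAND H = L
w3 = w1 NAND p = H NAND H = L
w4 = w2 NAND r = L NAND H = H
w7 = s NAND q = L NAND L = H

w3 = L  w4 = H  w7 = H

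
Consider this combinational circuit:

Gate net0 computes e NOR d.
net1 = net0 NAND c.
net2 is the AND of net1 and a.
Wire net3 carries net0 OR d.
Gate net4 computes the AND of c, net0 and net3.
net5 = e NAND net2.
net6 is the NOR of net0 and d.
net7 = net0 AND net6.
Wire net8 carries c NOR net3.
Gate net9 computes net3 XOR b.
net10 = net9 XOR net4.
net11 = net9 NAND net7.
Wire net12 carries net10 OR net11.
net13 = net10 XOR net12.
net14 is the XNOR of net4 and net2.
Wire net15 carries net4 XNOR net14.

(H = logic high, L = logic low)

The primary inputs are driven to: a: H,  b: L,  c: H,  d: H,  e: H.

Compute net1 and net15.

net0 = e NOR d = H NOR H = L
net1 = net0 NAND c = L NAND H = H
net2 = net1 AND a = H AND H = H
net3 = net0 OR d = L OR H = H
net4 = c AND net0 AND net3 = H AND L AND H = L
net14 = net4 XNOR net2 = L XNOR H = L
net15 = net4 XNOR net14 = L XNOR L = H

net1 = H, net15 = H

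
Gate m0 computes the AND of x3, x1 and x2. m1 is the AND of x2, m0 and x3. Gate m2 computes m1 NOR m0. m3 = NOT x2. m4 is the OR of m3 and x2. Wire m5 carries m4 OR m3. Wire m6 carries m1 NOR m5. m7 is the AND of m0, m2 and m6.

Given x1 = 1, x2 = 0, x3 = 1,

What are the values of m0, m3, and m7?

m0 = 0  m3 = 1  m7 = 0

m0 = x3 AND x1 AND x2 = 1 AND 1 AND 0 = 0
m1 = x2 AND m0 AND x3 = 0 AND 0 AND 1 = 0
m2 = m1 NOR m0 = 0 NOR 0 = 1
m3 = NOT x2 = NOT 0 = 1
m4 = m3 OR x2 = 1 OR 0 = 1
m5 = m4 OR m3 = 1 OR 1 = 1
m6 = m1 NOR m5 = 0 NOR 1 = 0
m7 = m0 AND m2 AND m6 = 0 AND 1 AND 0 = 0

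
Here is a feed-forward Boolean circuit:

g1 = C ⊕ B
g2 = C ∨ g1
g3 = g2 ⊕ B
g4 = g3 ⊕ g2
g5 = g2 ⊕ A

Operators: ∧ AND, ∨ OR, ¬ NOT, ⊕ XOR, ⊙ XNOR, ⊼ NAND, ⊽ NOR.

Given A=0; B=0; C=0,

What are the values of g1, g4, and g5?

g1 = 0, g4 = 0, g5 = 0

g1 = C XOR B = 0 XOR 0 = 0
g2 = C OR g1 = 0 OR 0 = 0
g3 = g2 XOR B = 0 XOR 0 = 0
g4 = g3 XOR g2 = 0 XOR 0 = 0
g5 = g2 XOR A = 0 XOR 0 = 0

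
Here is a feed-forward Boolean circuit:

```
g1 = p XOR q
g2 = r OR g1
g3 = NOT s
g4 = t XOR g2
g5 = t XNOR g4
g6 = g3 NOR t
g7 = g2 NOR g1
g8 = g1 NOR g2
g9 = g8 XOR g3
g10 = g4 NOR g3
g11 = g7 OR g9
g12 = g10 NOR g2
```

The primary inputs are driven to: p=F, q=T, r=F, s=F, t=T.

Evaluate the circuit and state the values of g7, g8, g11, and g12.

g7 = F, g8 = F, g11 = T, g12 = F

g1 = p XOR q = F XOR T = T
g2 = r OR g1 = F OR T = T
g3 = NOT s = NOT F = T
g4 = t XOR g2 = T XOR T = F
g7 = g2 NOR g1 = T NOR T = F
g8 = g1 NOR g2 = T NOR T = F
g9 = g8 XOR g3 = F XOR T = T
g10 = g4 NOR g3 = F NOR T = F
g11 = g7 OR g9 = F OR T = T
g12 = g10 NOR g2 = F NOR T = F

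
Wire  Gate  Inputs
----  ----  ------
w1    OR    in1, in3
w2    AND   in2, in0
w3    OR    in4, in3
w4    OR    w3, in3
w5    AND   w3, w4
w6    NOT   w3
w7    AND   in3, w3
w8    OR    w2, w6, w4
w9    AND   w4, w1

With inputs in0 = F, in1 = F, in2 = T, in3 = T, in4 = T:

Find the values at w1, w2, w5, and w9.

w1 = T, w2 = F, w5 = T, w9 = T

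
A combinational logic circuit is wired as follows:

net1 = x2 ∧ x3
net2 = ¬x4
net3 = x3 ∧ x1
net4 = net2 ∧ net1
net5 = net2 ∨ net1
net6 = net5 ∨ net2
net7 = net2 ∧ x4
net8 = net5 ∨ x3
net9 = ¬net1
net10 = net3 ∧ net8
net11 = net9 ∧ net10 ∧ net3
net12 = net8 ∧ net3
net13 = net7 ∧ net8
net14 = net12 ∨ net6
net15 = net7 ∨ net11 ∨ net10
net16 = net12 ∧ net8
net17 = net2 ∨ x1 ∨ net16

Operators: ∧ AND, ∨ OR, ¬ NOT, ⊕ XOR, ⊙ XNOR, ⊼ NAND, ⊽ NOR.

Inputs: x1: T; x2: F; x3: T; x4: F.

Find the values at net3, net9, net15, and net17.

net3 = T  net9 = T  net15 = T  net17 = T

net1 = x2 AND x3 = F AND T = F
net2 = NOT x4 = NOT F = T
net3 = x3 AND x1 = T AND T = T
net5 = net2 OR net1 = T OR F = T
net7 = net2 AND x4 = T AND F = F
net8 = net5 OR x3 = T OR T = T
net9 = NOT net1 = NOT F = T
net10 = net3 AND net8 = T AND T = T
net11 = net9 AND net10 AND net3 = T AND T AND T = T
net12 = net8 AND net3 = T AND T = T
net15 = net7 OR net11 OR net10 = F OR T OR T = T
net16 = net12 AND net8 = T AND T = T
net17 = net2 OR x1 OR net16 = T OR T OR T = T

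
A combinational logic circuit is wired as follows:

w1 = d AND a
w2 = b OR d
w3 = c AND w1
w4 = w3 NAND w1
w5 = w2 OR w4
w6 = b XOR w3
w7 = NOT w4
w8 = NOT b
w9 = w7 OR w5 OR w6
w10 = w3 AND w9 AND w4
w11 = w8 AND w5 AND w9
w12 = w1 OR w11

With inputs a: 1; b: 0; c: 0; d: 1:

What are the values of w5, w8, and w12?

w1 = d AND a = 1 AND 1 = 1
w2 = b OR d = 0 OR 1 = 1
w3 = c AND w1 = 0 AND 1 = 0
w4 = w3 NAND w1 = 0 NAND 1 = 1
w5 = w2 OR w4 = 1 OR 1 = 1
w6 = b XOR w3 = 0 XOR 0 = 0
w7 = NOT w4 = NOT 1 = 0
w8 = NOT b = NOT 0 = 1
w9 = w7 OR w5 OR w6 = 0 OR 1 OR 0 = 1
w11 = w8 AND w5 AND w9 = 1 AND 1 AND 1 = 1
w12 = w1 OR w11 = 1 OR 1 = 1

w5 = 1; w8 = 1; w12 = 1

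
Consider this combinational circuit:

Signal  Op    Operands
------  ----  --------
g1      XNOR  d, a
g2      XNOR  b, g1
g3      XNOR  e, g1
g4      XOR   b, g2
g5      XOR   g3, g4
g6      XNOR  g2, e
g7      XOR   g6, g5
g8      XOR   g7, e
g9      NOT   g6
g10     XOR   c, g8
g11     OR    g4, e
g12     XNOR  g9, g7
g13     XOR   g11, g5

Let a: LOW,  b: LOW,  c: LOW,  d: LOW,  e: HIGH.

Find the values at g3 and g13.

g3 = HIGH, g13 = LOW

g1 = d XNOR a = LOW XNOR LOW = HIGH
g2 = b XNOR g1 = LOW XNOR HIGH = LOW
g3 = e XNOR g1 = HIGH XNOR HIGH = HIGH
g4 = b XOR g2 = LOW XOR LOW = LOW
g5 = g3 XOR g4 = HIGH XOR LOW = HIGH
g11 = g4 OR e = LOW OR HIGH = HIGH
g13 = g11 XOR g5 = HIGH XOR HIGH = LOW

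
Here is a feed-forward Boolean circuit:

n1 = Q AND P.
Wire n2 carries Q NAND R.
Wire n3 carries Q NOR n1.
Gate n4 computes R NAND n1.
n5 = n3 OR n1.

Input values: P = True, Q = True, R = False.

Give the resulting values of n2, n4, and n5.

n2 = True; n4 = True; n5 = True

n1 = Q AND P = True AND True = True
n2 = Q NAND R = True NAND False = True
n3 = Q NOR n1 = True NOR True = False
n4 = R NAND n1 = False NAND True = True
n5 = n3 OR n1 = False OR True = True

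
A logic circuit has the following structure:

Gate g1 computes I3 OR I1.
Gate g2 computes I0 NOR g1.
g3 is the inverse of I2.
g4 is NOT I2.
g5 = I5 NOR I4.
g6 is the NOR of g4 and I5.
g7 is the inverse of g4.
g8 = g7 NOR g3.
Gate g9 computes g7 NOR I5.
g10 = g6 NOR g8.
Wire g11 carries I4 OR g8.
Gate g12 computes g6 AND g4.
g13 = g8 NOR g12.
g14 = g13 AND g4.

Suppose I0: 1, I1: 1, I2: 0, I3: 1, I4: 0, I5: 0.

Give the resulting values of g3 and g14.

g3 = NOT I2 = NOT 0 = 1
g4 = NOT I2 = NOT 0 = 1
g6 = g4 NOR I5 = 1 NOR 0 = 0
g7 = NOT g4 = NOT 1 = 0
g8 = g7 NOR g3 = 0 NOR 1 = 0
g12 = g6 AND g4 = 0 AND 1 = 0
g13 = g8 NOR g12 = 0 NOR 0 = 1
g14 = g13 AND g4 = 1 AND 1 = 1

g3 = 1, g14 = 1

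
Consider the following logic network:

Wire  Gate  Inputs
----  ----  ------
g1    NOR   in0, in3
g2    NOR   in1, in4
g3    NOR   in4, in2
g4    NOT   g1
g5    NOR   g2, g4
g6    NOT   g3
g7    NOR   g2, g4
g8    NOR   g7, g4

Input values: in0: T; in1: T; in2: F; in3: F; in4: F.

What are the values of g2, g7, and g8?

g1 = in0 NOR in3 = T NOR F = F
g2 = in1 NOR in4 = T NOR F = F
g4 = NOT g1 = NOT F = T
g7 = g2 NOR g4 = F NOR T = F
g8 = g7 NOR g4 = F NOR T = F

g2 = F, g7 = F, g8 = F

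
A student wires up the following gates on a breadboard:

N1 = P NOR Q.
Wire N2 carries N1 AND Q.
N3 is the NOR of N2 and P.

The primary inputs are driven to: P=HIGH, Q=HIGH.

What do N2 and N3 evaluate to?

N1 = P NOR Q = HIGH NOR HIGH = LOW
N2 = N1 AND Q = LOW AND HIGH = LOW
N3 = N2 NOR P = LOW NOR HIGH = LOW

N2 = LOW  N3 = LOW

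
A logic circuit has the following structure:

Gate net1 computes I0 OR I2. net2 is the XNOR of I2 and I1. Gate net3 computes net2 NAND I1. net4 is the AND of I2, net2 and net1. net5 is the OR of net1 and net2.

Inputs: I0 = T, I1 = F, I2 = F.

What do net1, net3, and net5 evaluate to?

net1 = T  net3 = T  net5 = T

net1 = I0 OR I2 = T OR F = T
net2 = I2 XNOR I1 = F XNOR F = T
net3 = net2 NAND I1 = T NAND F = T
net5 = net1 OR net2 = T OR T = T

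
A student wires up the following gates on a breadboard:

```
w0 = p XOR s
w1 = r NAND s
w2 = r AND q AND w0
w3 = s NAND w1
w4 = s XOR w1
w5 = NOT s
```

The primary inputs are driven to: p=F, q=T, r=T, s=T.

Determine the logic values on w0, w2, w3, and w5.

w0 = T, w2 = T, w3 = T, w5 = F

w0 = p XOR s = F XOR T = T
w1 = r NAND s = T NAND T = F
w2 = r AND q AND w0 = T AND T AND T = T
w3 = s NAND w1 = T NAND F = T
w5 = NOT s = NOT T = F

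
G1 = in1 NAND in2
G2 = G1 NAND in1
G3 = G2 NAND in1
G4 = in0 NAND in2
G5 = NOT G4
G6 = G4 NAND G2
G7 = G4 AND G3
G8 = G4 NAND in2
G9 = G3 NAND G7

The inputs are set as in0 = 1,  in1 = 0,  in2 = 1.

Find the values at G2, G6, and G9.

G1 = in1 NAND in2 = 0 NAND 1 = 1
G2 = G1 NAND in1 = 1 NAND 0 = 1
G3 = G2 NAND in1 = 1 NAND 0 = 1
G4 = in0 NAND in2 = 1 NAND 1 = 0
G6 = G4 NAND G2 = 0 NAND 1 = 1
G7 = G4 AND G3 = 0 AND 1 = 0
G9 = G3 NAND G7 = 1 NAND 0 = 1

G2 = 1, G6 = 1, G9 = 1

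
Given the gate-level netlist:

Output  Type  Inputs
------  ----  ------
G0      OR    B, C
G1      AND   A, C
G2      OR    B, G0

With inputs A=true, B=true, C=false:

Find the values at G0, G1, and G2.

G0 = true, G1 = false, G2 = true

G0 = B OR C = true OR false = true
G1 = A AND C = true AND false = false
G2 = B OR G0 = true OR true = true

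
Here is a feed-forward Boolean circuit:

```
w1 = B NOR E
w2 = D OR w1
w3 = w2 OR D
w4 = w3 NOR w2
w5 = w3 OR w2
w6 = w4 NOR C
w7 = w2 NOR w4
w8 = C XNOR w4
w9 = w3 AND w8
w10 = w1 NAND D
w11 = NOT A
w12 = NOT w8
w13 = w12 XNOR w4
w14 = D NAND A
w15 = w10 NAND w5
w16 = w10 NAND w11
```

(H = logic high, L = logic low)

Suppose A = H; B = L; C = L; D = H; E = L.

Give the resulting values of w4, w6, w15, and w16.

w4 = L, w6 = H, w15 = H, w16 = H

w1 = B NOR E = L NOR L = H
w2 = D OR w1 = H OR H = H
w3 = w2 OR D = H OR H = H
w4 = w3 NOR w2 = H NOR H = L
w5 = w3 OR w2 = H OR H = H
w6 = w4 NOR C = L NOR L = H
w10 = w1 NAND D = H NAND H = L
w11 = NOT A = NOT H = L
w15 = w10 NAND w5 = L NAND H = H
w16 = w10 NAND w11 = L NAND L = H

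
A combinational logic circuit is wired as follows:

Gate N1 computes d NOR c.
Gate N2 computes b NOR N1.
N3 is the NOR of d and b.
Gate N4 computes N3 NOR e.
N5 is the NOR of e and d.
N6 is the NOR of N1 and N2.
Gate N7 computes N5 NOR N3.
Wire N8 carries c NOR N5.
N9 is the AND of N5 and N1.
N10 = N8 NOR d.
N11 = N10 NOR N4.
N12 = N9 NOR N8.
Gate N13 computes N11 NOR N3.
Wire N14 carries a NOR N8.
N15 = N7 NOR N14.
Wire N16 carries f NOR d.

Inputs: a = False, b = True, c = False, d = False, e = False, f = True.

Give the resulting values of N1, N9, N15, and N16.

N1 = True; N9 = True; N15 = False; N16 = False

N1 = d NOR c = False NOR False = True
N3 = d NOR b = False NOR True = False
N5 = e NOR d = False NOR False = True
N7 = N5 NOR N3 = True NOR False = False
N8 = c NOR N5 = False NOR True = False
N9 = N5 AND N1 = True AND True = True
N14 = a NOR N8 = False NOR False = True
N15 = N7 NOR N14 = False NOR True = False
N16 = f NOR d = True NOR False = False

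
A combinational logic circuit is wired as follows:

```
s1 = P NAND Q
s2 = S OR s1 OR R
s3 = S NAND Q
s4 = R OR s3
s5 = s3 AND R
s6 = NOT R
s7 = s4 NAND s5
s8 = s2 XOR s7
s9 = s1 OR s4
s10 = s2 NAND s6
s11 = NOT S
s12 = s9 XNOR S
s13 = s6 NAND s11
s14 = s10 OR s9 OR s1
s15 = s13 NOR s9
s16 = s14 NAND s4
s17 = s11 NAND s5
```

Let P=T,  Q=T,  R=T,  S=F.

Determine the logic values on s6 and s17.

s3 = S NAND Q = F NAND T = T
s5 = s3 AND R = T AND T = T
s6 = NOT R = NOT T = F
s11 = NOT S = NOT F = T
s17 = s11 NAND s5 = T NAND T = F

s6 = F, s17 = F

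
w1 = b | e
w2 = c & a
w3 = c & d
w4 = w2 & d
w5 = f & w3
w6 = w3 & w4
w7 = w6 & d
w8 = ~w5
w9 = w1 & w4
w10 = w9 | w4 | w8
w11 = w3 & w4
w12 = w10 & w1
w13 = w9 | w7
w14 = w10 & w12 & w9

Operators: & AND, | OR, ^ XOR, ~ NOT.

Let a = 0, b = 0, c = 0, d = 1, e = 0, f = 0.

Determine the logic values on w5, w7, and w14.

w5 = 0; w7 = 0; w14 = 0

w1 = b OR e = 0 OR 0 = 0
w2 = c AND a = 0 AND 0 = 0
w3 = c AND d = 0 AND 1 = 0
w4 = w2 AND d = 0 AND 1 = 0
w5 = f AND w3 = 0 AND 0 = 0
w6 = w3 AND w4 = 0 AND 0 = 0
w7 = w6 AND d = 0 AND 1 = 0
w8 = NOT w5 = NOT 0 = 1
w9 = w1 AND w4 = 0 AND 0 = 0
w10 = w9 OR w4 OR w8 = 0 OR 0 OR 1 = 1
w12 = w10 AND w1 = 1 AND 0 = 0
w14 = w10 AND w12 AND w9 = 1 AND 0 AND 0 = 0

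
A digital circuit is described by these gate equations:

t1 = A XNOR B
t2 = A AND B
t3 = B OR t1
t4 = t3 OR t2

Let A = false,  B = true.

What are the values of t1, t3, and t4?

t1 = A XNOR B = false XNOR true = false
t2 = A AND B = false AND true = false
t3 = B OR t1 = true OR false = true
t4 = t3 OR t2 = true OR false = true

t1 = false; t3 = true; t4 = true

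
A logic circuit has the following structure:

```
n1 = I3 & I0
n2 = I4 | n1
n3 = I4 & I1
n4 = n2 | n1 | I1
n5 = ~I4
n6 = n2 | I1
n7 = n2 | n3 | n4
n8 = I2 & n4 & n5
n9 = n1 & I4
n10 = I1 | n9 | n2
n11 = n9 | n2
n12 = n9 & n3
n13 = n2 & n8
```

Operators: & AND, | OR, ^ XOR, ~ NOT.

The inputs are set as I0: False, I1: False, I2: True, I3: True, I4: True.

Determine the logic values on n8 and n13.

n1 = I3 AND I0 = True AND False = False
n2 = I4 OR n1 = True OR False = True
n4 = n2 OR n1 OR I1 = True OR False OR False = True
n5 = NOT I4 = NOT True = False
n8 = I2 AND n4 AND n5 = True AND True AND False = False
n13 = n2 AND n8 = True AND False = False

n8 = False, n13 = False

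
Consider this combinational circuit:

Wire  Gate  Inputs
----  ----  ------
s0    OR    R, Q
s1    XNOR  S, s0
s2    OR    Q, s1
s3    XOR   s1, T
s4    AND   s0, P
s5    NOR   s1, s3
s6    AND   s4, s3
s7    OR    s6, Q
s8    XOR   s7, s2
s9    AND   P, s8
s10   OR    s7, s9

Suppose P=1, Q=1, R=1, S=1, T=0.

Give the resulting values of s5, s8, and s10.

s5 = 0, s8 = 0, s10 = 1

s0 = R OR Q = 1 OR 1 = 1
s1 = S XNOR s0 = 1 XNOR 1 = 1
s2 = Q OR s1 = 1 OR 1 = 1
s3 = s1 XOR T = 1 XOR 0 = 1
s4 = s0 AND P = 1 AND 1 = 1
s5 = s1 NOR s3 = 1 NOR 1 = 0
s6 = s4 AND s3 = 1 AND 1 = 1
s7 = s6 OR Q = 1 OR 1 = 1
s8 = s7 XOR s2 = 1 XOR 1 = 0
s9 = P AND s8 = 1 AND 0 = 0
s10 = s7 OR s9 = 1 OR 0 = 1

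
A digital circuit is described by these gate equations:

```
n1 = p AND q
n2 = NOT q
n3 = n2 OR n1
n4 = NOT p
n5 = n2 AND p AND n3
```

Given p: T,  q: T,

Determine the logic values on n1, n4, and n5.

n1 = T, n4 = F, n5 = F

n1 = p AND q = T AND T = T
n2 = NOT q = NOT T = F
n3 = n2 OR n1 = F OR T = T
n4 = NOT p = NOT T = F
n5 = n2 AND p AND n3 = F AND T AND T = F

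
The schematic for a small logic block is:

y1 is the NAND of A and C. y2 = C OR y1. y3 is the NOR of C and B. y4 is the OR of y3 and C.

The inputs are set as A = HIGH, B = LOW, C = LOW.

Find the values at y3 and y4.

y3 = HIGH  y4 = HIGH

y3 = C NOR B = LOW NOR LOW = HIGH
y4 = y3 OR C = HIGH OR LOW = HIGH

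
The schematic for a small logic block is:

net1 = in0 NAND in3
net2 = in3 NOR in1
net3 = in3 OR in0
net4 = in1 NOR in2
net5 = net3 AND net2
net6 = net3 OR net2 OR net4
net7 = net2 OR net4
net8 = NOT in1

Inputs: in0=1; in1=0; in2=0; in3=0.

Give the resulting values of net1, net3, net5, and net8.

net1 = 1, net3 = 1, net5 = 1, net8 = 1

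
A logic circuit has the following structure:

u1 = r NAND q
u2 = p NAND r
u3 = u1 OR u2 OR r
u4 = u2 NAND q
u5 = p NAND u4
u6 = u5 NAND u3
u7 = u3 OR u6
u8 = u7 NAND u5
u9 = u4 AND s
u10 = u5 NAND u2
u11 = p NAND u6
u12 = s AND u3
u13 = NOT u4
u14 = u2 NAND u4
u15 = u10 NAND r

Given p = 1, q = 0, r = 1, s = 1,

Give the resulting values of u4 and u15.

u4 = 1  u15 = 0

u2 = p NAND r = 1 NAND 1 = 0
u4 = u2 NAND q = 0 NAND 0 = 1
u5 = p NAND u4 = 1 NAND 1 = 0
u10 = u5 NAND u2 = 0 NAND 0 = 1
u15 = u10 NAND r = 1 NAND 1 = 0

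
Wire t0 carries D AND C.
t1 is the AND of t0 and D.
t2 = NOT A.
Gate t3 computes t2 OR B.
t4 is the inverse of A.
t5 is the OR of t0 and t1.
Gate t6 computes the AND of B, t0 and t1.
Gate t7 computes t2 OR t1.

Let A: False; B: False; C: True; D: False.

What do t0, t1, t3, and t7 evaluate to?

t0 = D AND C = False AND True = False
t1 = t0 AND D = False AND False = False
t2 = NOT A = NOT False = True
t3 = t2 OR B = True OR False = True
t7 = t2 OR t1 = True OR False = True

t0 = False  t1 = False  t3 = True  t7 = True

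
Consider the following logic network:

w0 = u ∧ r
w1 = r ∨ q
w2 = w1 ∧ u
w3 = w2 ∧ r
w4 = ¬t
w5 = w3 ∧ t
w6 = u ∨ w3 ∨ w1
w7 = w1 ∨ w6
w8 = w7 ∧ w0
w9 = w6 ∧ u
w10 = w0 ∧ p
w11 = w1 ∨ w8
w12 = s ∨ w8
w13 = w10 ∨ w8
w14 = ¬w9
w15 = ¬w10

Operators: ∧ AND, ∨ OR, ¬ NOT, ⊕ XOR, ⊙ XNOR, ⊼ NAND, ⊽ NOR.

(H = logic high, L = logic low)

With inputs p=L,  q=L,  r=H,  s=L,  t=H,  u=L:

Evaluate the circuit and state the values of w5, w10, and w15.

w0 = u AND r = L AND H = L
w1 = r OR q = H OR L = H
w2 = w1 AND u = H AND L = L
w3 = w2 AND r = L AND H = L
w5 = w3 AND t = L AND H = L
w10 = w0 AND p = L AND L = L
w15 = NOT w10 = NOT L = H

w5 = L  w10 = L  w15 = H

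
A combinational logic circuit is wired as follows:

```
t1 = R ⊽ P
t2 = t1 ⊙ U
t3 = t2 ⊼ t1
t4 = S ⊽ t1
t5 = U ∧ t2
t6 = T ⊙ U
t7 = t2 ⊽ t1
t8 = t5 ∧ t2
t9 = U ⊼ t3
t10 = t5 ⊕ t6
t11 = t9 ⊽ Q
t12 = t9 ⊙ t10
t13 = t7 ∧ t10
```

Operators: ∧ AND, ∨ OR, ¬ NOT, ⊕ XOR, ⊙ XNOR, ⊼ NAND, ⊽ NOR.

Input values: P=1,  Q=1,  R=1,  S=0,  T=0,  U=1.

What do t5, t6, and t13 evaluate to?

t1 = R NOR P = 1 NOR 1 = 0
t2 = t1 XNOR U = 0 XNOR 1 = 0
t5 = U AND t2 = 1 AND 0 = 0
t6 = T XNOR U = 0 XNOR 1 = 0
t7 = t2 NOR t1 = 0 NOR 0 = 1
t10 = t5 XOR t6 = 0 XOR 0 = 0
t13 = t7 AND t10 = 1 AND 0 = 0

t5 = 0, t6 = 0, t13 = 0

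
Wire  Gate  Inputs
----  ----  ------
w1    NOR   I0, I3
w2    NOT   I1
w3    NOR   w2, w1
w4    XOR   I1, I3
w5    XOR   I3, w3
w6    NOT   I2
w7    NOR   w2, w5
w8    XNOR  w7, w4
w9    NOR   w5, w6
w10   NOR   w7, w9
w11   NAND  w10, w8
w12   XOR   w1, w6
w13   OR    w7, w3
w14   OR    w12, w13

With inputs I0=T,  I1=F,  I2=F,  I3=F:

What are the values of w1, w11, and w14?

w1 = F, w11 = F, w14 = T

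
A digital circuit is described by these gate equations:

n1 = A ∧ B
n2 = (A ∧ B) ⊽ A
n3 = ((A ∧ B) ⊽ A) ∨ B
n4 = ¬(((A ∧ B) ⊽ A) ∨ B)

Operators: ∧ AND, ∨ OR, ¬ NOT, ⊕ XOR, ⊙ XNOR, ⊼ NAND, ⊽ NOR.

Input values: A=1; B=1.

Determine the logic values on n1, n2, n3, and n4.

n1 = 1 ∧ 1 = 1
n2 = (1 ∧ 1) ⊽ 1 = 0
n3 = ((1 ∧ 1) ⊽ 1) ∨ 1 = 1
n4 = ¬(((1 ∧ 1) ⊽ 1) ∨ 1) = 0

n1 = 1, n2 = 0, n3 = 1, n4 = 0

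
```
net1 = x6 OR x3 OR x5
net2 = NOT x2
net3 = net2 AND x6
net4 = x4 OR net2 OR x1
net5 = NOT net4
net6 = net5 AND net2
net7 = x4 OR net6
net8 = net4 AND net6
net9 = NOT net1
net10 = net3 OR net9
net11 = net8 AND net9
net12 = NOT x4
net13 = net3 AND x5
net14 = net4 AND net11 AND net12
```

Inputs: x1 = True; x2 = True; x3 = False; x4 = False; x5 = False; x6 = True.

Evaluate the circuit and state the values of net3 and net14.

net1 = x6 OR x3 OR x5 = True OR False OR False = True
net2 = NOT x2 = NOT True = False
net3 = net2 AND x6 = False AND True = False
net4 = x4 OR net2 OR x1 = False OR False OR True = True
net5 = NOT net4 = NOT True = False
net6 = net5 AND net2 = False AND False = False
net8 = net4 AND net6 = True AND False = False
net9 = NOT net1 = NOT True = False
net11 = net8 AND net9 = False AND False = False
net12 = NOT x4 = NOT False = True
net14 = net4 AND net11 AND net12 = True AND False AND True = False

net3 = False; net14 = False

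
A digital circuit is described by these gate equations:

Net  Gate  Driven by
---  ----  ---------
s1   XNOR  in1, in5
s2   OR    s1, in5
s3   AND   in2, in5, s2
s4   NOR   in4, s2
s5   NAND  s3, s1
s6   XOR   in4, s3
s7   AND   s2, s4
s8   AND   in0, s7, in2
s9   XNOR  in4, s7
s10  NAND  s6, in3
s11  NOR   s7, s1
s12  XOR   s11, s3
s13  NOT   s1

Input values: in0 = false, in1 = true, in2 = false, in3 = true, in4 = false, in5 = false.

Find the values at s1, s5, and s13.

s1 = in1 XNOR in5 = true XNOR false = false
s2 = s1 OR in5 = false OR false = false
s3 = in2 AND in5 AND s2 = false AND false AND false = false
s5 = s3 NAND s1 = false NAND false = true
s13 = NOT s1 = NOT false = true

s1 = false  s5 = true  s13 = true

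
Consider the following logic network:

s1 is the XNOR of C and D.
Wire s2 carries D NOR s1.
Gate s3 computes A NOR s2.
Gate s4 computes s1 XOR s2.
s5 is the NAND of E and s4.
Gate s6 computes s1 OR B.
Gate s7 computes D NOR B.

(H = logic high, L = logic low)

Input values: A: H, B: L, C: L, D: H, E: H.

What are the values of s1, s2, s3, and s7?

s1 = L  s2 = L  s3 = L  s7 = L

s1 = C XNOR D = L XNOR H = L
s2 = D NOR s1 = H NOR L = L
s3 = A NOR s2 = H NOR L = L
s7 = D NOR B = H NOR L = L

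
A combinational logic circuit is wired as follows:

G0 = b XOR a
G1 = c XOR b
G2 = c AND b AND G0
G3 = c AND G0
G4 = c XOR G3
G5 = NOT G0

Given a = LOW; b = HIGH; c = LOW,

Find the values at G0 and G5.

G0 = b XOR a = HIGH XOR LOW = HIGH
G5 = NOT G0 = NOT HIGH = LOW

G0 = HIGH; G5 = LOW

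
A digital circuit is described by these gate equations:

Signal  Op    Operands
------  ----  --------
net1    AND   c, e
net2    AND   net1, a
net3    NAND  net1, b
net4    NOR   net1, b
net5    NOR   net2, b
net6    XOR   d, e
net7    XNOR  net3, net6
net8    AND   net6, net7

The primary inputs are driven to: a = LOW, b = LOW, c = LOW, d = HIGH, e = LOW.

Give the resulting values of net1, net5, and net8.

net1 = LOW; net5 = HIGH; net8 = HIGH

net1 = c AND e = LOW AND LOW = LOW
net2 = net1 AND a = LOW AND LOW = LOW
net3 = net1 NAND b = LOW NAND LOW = HIGH
net5 = net2 NOR b = LOW NOR LOW = HIGH
net6 = d XOR e = HIGH XOR LOW = HIGH
net7 = net3 XNOR net6 = HIGH XNOR HIGH = HIGH
net8 = net6 AND net7 = HIGH AND HIGH = HIGH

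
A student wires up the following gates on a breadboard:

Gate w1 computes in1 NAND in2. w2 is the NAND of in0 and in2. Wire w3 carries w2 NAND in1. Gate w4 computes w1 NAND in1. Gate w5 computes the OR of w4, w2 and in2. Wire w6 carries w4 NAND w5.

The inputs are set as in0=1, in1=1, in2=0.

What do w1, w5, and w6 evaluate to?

w1 = 1; w5 = 1; w6 = 1

w1 = in1 NAND in2 = 1 NAND 0 = 1
w2 = in0 NAND in2 = 1 NAND 0 = 1
w4 = w1 NAND in1 = 1 NAND 1 = 0
w5 = w4 OR w2 OR in2 = 0 OR 1 OR 0 = 1
w6 = w4 NAND w5 = 0 NAND 1 = 1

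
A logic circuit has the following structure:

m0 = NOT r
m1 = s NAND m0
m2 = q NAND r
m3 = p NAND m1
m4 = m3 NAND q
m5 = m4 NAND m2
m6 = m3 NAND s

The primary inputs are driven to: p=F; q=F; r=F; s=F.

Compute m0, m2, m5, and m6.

m0 = NOT r = NOT F = T
m1 = s NAND m0 = F NAND T = T
m2 = q NAND r = F NAND F = T
m3 = p NAND m1 = F NAND T = T
m4 = m3 NAND q = T NAND F = T
m5 = m4 NAND m2 = T NAND T = F
m6 = m3 NAND s = T NAND F = T

m0 = T; m2 = T; m5 = F; m6 = T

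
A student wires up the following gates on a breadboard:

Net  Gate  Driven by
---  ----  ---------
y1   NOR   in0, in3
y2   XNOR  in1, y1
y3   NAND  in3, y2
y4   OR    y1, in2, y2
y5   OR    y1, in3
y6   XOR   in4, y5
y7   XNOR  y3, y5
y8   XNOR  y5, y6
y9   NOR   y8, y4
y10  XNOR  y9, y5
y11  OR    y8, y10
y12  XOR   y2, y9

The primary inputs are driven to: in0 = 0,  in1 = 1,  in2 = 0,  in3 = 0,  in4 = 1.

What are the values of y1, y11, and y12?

y1 = in0 NOR in3 = 0 NOR 0 = 1
y2 = in1 XNOR y1 = 1 XNOR 1 = 1
y4 = y1 OR in2 OR y2 = 1 OR 0 OR 1 = 1
y5 = y1 OR in3 = 1 OR 0 = 1
y6 = in4 XOR y5 = 1 XOR 1 = 0
y8 = y5 XNOR y6 = 1 XNOR 0 = 0
y9 = y8 NOR y4 = 0 NOR 1 = 0
y10 = y9 XNOR y5 = 0 XNOR 1 = 0
y11 = y8 OR y10 = 0 OR 0 = 0
y12 = y2 XOR y9 = 1 XOR 0 = 1

y1 = 1, y11 = 0, y12 = 1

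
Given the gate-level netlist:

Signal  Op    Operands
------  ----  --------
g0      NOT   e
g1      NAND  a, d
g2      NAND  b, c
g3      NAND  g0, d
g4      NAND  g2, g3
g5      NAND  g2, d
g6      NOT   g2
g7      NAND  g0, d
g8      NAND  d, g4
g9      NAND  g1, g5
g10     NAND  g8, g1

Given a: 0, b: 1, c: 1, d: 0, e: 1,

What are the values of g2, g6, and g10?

g0 = NOT e = NOT 1 = 0
g1 = a NAND d = 0 NAND 0 = 1
g2 = b NAND c = 1 NAND 1 = 0
g3 = g0 NAND d = 0 NAND 0 = 1
g4 = g2 NAND g3 = 0 NAND 1 = 1
g6 = NOT g2 = NOT 0 = 1
g8 = d NAND g4 = 0 NAND 1 = 1
g10 = g8 NAND g1 = 1 NAND 1 = 0

g2 = 0, g6 = 1, g10 = 0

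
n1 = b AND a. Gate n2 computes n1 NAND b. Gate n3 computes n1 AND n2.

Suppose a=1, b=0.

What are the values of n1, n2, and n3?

n1 = 0, n2 = 1, n3 = 0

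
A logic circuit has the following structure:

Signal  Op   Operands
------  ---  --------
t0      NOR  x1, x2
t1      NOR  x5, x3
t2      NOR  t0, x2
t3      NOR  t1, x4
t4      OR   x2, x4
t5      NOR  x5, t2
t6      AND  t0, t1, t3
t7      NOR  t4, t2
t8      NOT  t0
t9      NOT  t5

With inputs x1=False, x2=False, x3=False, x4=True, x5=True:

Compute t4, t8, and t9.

t0 = x1 NOR x2 = False NOR False = True
t2 = t0 NOR x2 = True NOR False = False
t4 = x2 OR x4 = False OR True = True
t5 = x5 NOR t2 = True NOR False = False
t8 = NOT t0 = NOT True = False
t9 = NOT t5 = NOT False = True

t4 = True, t8 = False, t9 = True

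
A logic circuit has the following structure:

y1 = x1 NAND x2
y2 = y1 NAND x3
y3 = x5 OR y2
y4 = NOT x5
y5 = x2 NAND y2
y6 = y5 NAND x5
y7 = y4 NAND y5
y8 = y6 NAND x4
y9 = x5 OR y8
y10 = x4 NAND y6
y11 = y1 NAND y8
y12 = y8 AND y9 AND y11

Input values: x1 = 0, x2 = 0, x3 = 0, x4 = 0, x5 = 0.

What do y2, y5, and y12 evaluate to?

y2 = 1; y5 = 1; y12 = 0

y1 = x1 NAND x2 = 0 NAND 0 = 1
y2 = y1 NAND x3 = 1 NAND 0 = 1
y5 = x2 NAND y2 = 0 NAND 1 = 1
y6 = y5 NAND x5 = 1 NAND 0 = 1
y8 = y6 NAND x4 = 1 NAND 0 = 1
y9 = x5 OR y8 = 0 OR 1 = 1
y11 = y1 NAND y8 = 1 NAND 1 = 0
y12 = y8 AND y9 AND y11 = 1 AND 1 AND 0 = 0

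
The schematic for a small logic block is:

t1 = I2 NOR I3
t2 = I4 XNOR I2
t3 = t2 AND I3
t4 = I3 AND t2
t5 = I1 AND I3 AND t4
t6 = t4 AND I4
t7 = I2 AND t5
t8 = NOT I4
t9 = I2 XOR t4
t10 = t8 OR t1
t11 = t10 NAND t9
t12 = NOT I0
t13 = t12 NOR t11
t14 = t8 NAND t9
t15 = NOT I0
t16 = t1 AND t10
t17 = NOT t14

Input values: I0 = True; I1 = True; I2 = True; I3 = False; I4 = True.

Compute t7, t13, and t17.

t1 = I2 NOR I3 = True NOR False = False
t2 = I4 XNOR I2 = True XNOR True = True
t4 = I3 AND t2 = False AND True = False
t5 = I1 AND I3 AND t4 = True AND False AND False = False
t7 = I2 AND t5 = True AND False = False
t8 = NOT I4 = NOT True = False
t9 = I2 XOR t4 = True XOR False = True
t10 = t8 OR t1 = False OR False = False
t11 = t10 NAND t9 = False NAND True = True
t12 = NOT I0 = NOT True = False
t13 = t12 NOR t11 = False NOR True = False
t14 = t8 NAND t9 = False NAND True = True
t17 = NOT t14 = NOT True = False

t7 = False, t13 = False, t17 = False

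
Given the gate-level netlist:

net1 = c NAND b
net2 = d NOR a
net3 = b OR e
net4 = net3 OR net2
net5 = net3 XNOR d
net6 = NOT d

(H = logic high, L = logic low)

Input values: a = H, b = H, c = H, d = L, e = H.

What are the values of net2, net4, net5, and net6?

net2 = d NOR a = L NOR H = L
net3 = b OR e = H OR H = H
net4 = net3 OR net2 = H OR L = H
net5 = net3 XNOR d = H XNOR L = L
net6 = NOT d = NOT L = H

net2 = L  net4 = H  net5 = L  net6 = H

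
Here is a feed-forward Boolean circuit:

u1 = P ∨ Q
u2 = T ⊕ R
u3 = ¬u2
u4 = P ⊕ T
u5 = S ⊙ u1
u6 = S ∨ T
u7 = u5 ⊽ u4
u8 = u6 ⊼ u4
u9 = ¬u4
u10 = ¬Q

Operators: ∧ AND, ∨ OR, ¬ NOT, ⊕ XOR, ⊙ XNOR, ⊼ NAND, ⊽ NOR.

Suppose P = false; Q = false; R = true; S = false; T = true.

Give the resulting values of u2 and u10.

u2 = T XOR R = true XOR true = false
u10 = NOT Q = NOT false = true

u2 = false  u10 = true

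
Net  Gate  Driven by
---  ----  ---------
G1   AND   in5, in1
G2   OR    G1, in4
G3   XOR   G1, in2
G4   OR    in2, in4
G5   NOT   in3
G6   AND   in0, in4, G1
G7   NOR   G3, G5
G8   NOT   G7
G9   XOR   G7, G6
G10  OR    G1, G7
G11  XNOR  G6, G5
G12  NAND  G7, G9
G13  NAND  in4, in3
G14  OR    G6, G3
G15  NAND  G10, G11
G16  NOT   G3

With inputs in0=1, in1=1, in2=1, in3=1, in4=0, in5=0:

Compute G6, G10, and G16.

G6 = 0, G10 = 0, G16 = 0

G1 = in5 AND in1 = 0 AND 1 = 0
G3 = G1 XOR in2 = 0 XOR 1 = 1
G5 = NOT in3 = NOT 1 = 0
G6 = in0 AND in4 AND G1 = 1 AND 0 AND 0 = 0
G7 = G3 NOR G5 = 1 NOR 0 = 0
G10 = G1 OR G7 = 0 OR 0 = 0
G16 = NOT G3 = NOT 1 = 0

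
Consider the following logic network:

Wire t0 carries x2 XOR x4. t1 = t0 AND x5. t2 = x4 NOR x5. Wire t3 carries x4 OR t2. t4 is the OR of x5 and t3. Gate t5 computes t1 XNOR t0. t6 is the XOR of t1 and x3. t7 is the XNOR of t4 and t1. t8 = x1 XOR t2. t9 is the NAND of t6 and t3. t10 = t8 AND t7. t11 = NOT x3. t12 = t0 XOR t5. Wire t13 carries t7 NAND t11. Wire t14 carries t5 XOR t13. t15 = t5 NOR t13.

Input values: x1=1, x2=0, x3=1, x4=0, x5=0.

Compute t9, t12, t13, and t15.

t9 = 0, t12 = 1, t13 = 1, t15 = 0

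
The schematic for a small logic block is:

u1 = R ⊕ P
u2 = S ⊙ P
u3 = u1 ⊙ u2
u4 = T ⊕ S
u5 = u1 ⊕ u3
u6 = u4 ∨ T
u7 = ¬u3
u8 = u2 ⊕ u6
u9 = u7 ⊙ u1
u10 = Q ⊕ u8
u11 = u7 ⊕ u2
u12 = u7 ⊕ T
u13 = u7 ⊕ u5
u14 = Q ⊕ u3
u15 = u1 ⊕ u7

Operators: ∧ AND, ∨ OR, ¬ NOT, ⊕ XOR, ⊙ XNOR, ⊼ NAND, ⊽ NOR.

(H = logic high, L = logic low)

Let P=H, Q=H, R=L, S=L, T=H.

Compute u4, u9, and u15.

u1 = R XOR P = L XOR H = H
u2 = S XNOR P = L XNOR H = L
u3 = u1 XNOR u2 = H XNOR L = L
u4 = T XOR S = H XOR L = H
u7 = NOT u3 = NOT L = H
u9 = u7 XNOR u1 = H XNOR H = H
u15 = u1 XOR u7 = H XOR H = L

u4 = H; u9 = H; u15 = L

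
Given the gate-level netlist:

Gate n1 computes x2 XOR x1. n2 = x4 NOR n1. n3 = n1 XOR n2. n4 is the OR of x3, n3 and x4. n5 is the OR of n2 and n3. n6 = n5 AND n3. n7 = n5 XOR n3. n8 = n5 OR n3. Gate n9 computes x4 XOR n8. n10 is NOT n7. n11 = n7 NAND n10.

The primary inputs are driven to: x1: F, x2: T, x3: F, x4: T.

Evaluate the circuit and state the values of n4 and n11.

n4 = T; n11 = T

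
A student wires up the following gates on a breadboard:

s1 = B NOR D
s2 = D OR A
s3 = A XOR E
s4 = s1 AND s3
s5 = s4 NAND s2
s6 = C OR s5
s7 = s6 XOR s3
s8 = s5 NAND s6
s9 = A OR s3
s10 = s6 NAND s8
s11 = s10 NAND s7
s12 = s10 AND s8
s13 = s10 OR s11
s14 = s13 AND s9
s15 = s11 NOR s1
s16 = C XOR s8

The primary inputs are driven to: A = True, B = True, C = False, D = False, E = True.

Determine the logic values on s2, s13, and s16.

s2 = True, s13 = True, s16 = False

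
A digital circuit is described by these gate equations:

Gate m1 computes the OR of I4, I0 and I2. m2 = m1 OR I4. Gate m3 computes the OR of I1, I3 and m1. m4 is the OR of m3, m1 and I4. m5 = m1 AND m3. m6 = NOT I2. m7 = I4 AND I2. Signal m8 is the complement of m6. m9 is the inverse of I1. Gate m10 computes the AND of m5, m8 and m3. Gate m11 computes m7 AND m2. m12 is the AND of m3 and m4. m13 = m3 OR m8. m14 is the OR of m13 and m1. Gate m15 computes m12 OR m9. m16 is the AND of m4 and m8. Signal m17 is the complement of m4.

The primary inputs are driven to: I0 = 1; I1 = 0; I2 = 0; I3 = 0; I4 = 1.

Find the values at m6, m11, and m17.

m1 = I4 OR I0 OR I2 = 1 OR 1 OR 0 = 1
m2 = m1 OR I4 = 1 OR 1 = 1
m3 = I1 OR I3 OR m1 = 0 OR 0 OR 1 = 1
m4 = m3 OR m1 OR I4 = 1 OR 1 OR 1 = 1
m6 = NOT I2 = NOT 0 = 1
m7 = I4 AND I2 = 1 AND 0 = 0
m11 = m7 AND m2 = 0 AND 1 = 0
m17 = NOT m4 = NOT 1 = 0

m6 = 1, m11 = 0, m17 = 0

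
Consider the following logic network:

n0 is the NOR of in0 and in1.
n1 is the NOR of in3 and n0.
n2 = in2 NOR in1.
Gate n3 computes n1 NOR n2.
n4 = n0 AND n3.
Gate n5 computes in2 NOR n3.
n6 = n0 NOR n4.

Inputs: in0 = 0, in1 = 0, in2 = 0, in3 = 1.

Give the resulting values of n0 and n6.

n0 = in0 NOR in1 = 0 NOR 0 = 1
n1 = in3 NOR n0 = 1 NOR 1 = 0
n2 = in2 NOR in1 = 0 NOR 0 = 1
n3 = n1 NOR n2 = 0 NOR 1 = 0
n4 = n0 AND n3 = 1 AND 0 = 0
n6 = n0 NOR n4 = 1 NOR 0 = 0

n0 = 1  n6 = 0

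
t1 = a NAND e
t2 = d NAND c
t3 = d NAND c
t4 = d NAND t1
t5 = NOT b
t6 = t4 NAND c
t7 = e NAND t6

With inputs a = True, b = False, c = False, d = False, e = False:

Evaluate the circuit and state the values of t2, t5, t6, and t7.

t2 = True  t5 = True  t6 = True  t7 = True

t1 = a NAND e = True NAND False = True
t2 = d NAND c = False NAND False = True
t4 = d NAND t1 = False NAND True = True
t5 = NOT b = NOT False = True
t6 = t4 NAND c = True NAND False = True
t7 = e NAND t6 = False NAND True = True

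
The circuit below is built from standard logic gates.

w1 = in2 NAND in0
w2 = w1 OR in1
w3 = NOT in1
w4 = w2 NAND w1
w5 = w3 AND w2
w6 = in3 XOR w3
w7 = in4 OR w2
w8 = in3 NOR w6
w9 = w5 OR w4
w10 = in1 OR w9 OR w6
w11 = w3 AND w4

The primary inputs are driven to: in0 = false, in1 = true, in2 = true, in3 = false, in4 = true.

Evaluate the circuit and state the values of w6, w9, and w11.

w6 = false; w9 = false; w11 = false

w1 = in2 NAND in0 = true NAND false = true
w2 = w1 OR in1 = true OR true = true
w3 = NOT in1 = NOT true = false
w4 = w2 NAND w1 = true NAND true = false
w5 = w3 AND w2 = false AND true = false
w6 = in3 XOR w3 = false XOR false = false
w9 = w5 OR w4 = false OR false = false
w11 = w3 AND w4 = false AND false = false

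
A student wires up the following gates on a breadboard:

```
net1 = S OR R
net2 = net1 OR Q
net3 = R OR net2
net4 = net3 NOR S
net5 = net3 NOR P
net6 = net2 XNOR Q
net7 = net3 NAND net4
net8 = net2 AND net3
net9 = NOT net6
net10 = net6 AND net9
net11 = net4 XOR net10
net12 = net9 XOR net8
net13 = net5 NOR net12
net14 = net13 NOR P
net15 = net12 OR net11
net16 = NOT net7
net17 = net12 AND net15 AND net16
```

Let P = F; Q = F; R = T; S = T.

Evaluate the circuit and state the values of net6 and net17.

net1 = S OR R = T OR T = T
net2 = net1 OR Q = T OR F = T
net3 = R OR net2 = T OR T = T
net4 = net3 NOR S = T NOR T = F
net6 = net2 XNOR Q = T XNOR F = F
net7 = net3 NAND net4 = T NAND F = T
net8 = net2 AND net3 = T AND T = T
net9 = NOT net6 = NOT F = T
net10 = net6 AND net9 = F AND T = F
net11 = net4 XOR net10 = F XOR F = F
net12 = net9 XOR net8 = T XOR T = F
net15 = net12 OR net11 = F OR F = F
net16 = NOT net7 = NOT T = F
net17 = net12 AND net15 AND net16 = F AND F AND F = F

net6 = F; net17 = F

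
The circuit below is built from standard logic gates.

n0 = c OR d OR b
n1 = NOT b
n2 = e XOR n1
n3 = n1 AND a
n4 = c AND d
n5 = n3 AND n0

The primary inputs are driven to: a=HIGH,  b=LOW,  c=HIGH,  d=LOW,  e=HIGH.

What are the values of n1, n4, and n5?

n1 = HIGH, n4 = LOW, n5 = HIGH

n0 = c OR d OR b = HIGH OR LOW OR LOW = HIGH
n1 = NOT b = NOT LOW = HIGH
n3 = n1 AND a = HIGH AND HIGH = HIGH
n4 = c AND d = HIGH AND LOW = LOW
n5 = n3 AND n0 = HIGH AND HIGH = HIGH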